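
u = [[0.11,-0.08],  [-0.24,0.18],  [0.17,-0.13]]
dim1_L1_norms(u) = [0.19, 0.42, 0.3]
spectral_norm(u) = 0.39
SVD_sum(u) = [[0.11,-0.08],[-0.24,0.18],[0.17,-0.13]] + [[0.0,0.0], [-0.00,-0.0], [-0.00,-0.0]]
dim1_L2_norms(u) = [0.14, 0.3, 0.21]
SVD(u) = [[-0.35, -0.76], [0.76, 0.11], [-0.54, 0.64]] @ diag([0.3928004044485248, 0.002800404448524831]) @ [[-0.80,0.60], [-0.60,-0.80]]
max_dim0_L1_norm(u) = 0.52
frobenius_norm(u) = 0.39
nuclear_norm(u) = 0.40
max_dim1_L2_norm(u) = 0.3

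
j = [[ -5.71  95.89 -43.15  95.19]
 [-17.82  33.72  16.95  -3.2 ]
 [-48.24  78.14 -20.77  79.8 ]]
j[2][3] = 79.8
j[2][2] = -20.77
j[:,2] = [-43.15, 16.95, -20.77]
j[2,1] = 78.14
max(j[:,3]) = 95.19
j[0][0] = -5.71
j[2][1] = 78.14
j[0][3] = 95.19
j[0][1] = 95.89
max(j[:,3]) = 95.19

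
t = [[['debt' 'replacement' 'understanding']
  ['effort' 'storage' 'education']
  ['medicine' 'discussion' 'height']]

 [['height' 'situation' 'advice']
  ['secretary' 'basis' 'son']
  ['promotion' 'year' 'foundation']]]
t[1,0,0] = 'height'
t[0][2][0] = 'medicine'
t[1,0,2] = 'advice'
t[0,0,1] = 'replacement'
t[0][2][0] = 'medicine'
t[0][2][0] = 'medicine'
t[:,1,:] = [['effort', 'storage', 'education'], ['secretary', 'basis', 'son']]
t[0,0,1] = 'replacement'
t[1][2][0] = 'promotion'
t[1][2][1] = 'year'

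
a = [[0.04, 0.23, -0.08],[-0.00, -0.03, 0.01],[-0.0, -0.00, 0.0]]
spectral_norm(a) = 0.25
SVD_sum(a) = [[0.04,  0.23,  -0.08], [-0.0,  -0.03,  0.01], [0.0,  0.0,  0.00]] + [[0.0, -0.0, -0.0], [0.00, -0.0, -0.0], [0.00, 0.00, 0.00]] + [[0.0, 0.0, 0.0], [0.00, 0.0, 0.00], [0.0, 0.0, 0.0]]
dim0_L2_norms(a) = [0.04, 0.23, 0.08]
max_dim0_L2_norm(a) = 0.23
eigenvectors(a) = [[1.0, -0.96, 0.08], [0.00, 0.29, 0.32], [0.0, 0.00, 0.95]]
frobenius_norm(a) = 0.25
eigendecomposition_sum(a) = [[0.04, 0.13, -0.05], [0.0, 0.00, 0.00], [0.00, 0.0, 0.0]] + [[-0.0, 0.1, -0.03],[-0.0, -0.03, 0.01],[-0.00, -0.0, -0.00]] + [[0.0, 0.00, 0.00],  [0.00, 0.0, 0.00],  [0.00, 0.0, 0.0]]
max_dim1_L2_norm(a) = 0.25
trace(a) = 0.01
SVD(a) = [[0.99, 0.13, 0.0],[-0.13, 0.99, 0.0],[0.00, 0.00, 1.00]] @ diag([0.24874480772222804, 0.00510104217114706, 0.0]) @ [[0.16, 0.93, -0.32],[0.98, -0.18, -0.02],[0.08, 0.32, 0.95]]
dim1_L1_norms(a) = [0.35, 0.04, 0.0]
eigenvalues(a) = [0.04, -0.03, 0.0]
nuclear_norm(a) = 0.25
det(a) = 0.00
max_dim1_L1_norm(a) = 0.35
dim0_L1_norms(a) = [0.04, 0.26, 0.09]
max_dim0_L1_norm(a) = 0.26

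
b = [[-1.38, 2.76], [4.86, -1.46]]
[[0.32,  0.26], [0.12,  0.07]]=b @ [[0.07, 0.05],  [0.15, 0.12]]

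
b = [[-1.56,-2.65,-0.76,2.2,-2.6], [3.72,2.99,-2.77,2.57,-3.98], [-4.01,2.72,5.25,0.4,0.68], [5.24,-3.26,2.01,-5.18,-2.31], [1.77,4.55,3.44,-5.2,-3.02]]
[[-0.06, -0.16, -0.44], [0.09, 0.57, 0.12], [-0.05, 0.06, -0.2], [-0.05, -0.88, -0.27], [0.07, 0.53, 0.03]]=b @ [[-0.0, -0.09, 0.03], [0.02, 0.16, 0.07], [-0.02, -0.13, -0.06], [-0.01, -0.05, -0.02], [0.00, -0.05, 0.08]]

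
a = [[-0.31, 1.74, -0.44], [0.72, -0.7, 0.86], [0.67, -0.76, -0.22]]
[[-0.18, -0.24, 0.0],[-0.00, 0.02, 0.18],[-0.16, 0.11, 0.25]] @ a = [[-0.12,-0.15,-0.13],[0.14,-0.15,-0.02],[0.3,-0.55,0.11]]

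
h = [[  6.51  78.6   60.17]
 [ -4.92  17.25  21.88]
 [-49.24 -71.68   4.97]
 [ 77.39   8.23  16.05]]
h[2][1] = -71.68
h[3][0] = 77.39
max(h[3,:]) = 77.39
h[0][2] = 60.17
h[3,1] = 8.23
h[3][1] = 8.23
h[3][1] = 8.23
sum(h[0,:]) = 145.28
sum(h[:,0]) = 29.739999999999995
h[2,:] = [-49.24, -71.68, 4.97]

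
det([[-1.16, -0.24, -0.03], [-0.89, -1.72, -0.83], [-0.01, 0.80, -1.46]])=-3.351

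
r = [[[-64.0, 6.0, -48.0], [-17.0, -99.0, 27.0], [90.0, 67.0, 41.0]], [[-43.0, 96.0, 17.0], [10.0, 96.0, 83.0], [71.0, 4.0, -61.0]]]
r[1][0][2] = 17.0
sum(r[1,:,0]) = 38.0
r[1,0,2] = 17.0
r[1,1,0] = 10.0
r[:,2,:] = [[90.0, 67.0, 41.0], [71.0, 4.0, -61.0]]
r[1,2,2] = -61.0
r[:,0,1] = [6.0, 96.0]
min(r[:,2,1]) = 4.0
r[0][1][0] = -17.0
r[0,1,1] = -99.0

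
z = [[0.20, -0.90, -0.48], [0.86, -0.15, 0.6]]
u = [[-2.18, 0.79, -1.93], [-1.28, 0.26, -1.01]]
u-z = [[-2.38, 1.69, -1.45], [-2.14, 0.41, -1.61]]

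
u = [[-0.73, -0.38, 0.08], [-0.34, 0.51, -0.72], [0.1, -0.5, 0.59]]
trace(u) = 0.37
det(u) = 0.00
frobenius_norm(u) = 1.48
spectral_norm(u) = 1.22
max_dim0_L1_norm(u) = 1.39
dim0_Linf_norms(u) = [0.73, 0.51, 0.72]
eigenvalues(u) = [1.2, -0.83, -0.0]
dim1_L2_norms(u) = [0.83, 0.95, 0.78]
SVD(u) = [[0.13, 0.97, -0.18], [-0.76, 0.22, 0.61], [0.64, 0.06, 0.77]] @ diag([1.2220040909467045, 0.8322211704424397, 0.0037316453387712285]) @ [[0.18, -0.62, 0.76], [-0.94, -0.35, -0.05], [0.3, -0.71, -0.64]]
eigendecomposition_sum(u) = [[0.03, -0.13, 0.16], [-0.14, 0.58, -0.7], [0.12, -0.49, 0.59]] + [[-0.76, -0.25, -0.08], [-0.20, -0.07, -0.02], [-0.02, -0.01, -0.0]] + [[-0.00, 0.00, 0.00], [0.00, -0.0, -0.0], [0.0, -0.0, -0.00]]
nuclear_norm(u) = 2.06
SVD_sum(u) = [[0.03, -0.1, 0.12], [-0.17, 0.57, -0.71], [0.14, -0.48, 0.59]] + [[-0.76,-0.28,-0.04], [-0.17,-0.06,-0.01], [-0.04,-0.02,-0.0]] + [[-0.0, 0.0, 0.0], [0.00, -0.00, -0.0], [0.0, -0.00, -0.0]]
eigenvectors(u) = [[-0.17, 0.97, -0.30],[0.75, 0.26, 0.7],[-0.64, 0.02, 0.64]]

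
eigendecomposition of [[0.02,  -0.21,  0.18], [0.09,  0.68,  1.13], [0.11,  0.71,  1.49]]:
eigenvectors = [[0.0, 1.00, 0.95],[0.63, -0.05, -0.30],[0.78, -0.05, 0.08]]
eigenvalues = [2.07, 0.02, 0.1]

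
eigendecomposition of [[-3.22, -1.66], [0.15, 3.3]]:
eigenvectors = [[-1.00,0.25], [0.02,-0.97]]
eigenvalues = [-3.18, 3.26]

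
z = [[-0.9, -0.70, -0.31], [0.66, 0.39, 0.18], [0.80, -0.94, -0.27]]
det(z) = 0.01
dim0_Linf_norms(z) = [0.9, 0.94, 0.31]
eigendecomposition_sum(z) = [[-0.45+0.18j, (-0.35-0.26j), (-0.15-0.08j)], [(0.33-0.05j), 0.19+0.23j, 0.09+0.08j], [0.41+0.86j, -0.46+0.72j, -0.14+0.31j]] + [[(-0.45-0.18j), (-0.35+0.26j), (-0.15+0.08j)],[0.33+0.05j, (0.19-0.23j), 0.09-0.08j],[(0.41-0.86j), (-0.46-0.72j), (-0.14-0.31j)]] + [[0.00+0.00j, 0.00+0.00j, (-0+0j)],[0.00+0.00j, (0.01+0j), -0.00+0.00j],[(-0.01-0j), -0.02-0.00j, 0.00-0.00j]]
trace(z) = -0.78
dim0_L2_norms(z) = [1.37, 1.24, 0.45]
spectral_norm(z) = 1.42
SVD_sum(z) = [[-0.99, -0.57, -0.27],[0.66, 0.38, 0.18],[0.13, 0.07, 0.03]] + [[0.09, -0.13, -0.04],[-0.00, 0.00, 0.0],[0.67, -1.01, -0.31]] + [[0.0, 0.0, -0.00], [0.0, 0.0, -0.00], [-0.00, -0.00, 0.00]]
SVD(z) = [[-0.83, 0.13, 0.55], [0.55, -0.00, 0.83], [0.11, 0.99, -0.07]] @ diag([1.41912862837983, 1.264421914398036, 0.003340434520744279]) @ [[0.84, 0.49, 0.23],[0.54, -0.81, -0.24],[0.07, 0.33, -0.94]]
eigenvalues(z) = [(-0.39+0.72j), (-0.39-0.72j), (0.01+0j)]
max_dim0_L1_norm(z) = 2.36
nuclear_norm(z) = 2.69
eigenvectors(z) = [[-0.03+0.43j, -0.03-0.43j, -0.06+0.00j], [(0.09-0.28j), 0.09+0.28j, -0.33+0.00j], [0.85+0.00j, (0.85-0j), (0.94+0j)]]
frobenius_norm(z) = 1.90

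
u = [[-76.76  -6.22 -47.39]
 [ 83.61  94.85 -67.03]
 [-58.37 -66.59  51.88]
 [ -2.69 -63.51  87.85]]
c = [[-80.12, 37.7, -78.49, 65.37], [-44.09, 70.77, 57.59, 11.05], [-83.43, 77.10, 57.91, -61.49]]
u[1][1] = 94.85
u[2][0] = -58.37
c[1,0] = -44.09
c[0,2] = -78.49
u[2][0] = -58.37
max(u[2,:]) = 51.88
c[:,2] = [-78.49, 57.59, 57.91]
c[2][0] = -83.43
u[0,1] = -6.22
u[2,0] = -58.37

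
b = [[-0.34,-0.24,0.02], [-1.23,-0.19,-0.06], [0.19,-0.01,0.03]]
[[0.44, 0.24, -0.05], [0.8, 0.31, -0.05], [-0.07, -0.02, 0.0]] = b @ [[-0.5, -0.11, 0.01], [-1.10, -0.86, 0.19], [0.35, -0.18, 0.05]]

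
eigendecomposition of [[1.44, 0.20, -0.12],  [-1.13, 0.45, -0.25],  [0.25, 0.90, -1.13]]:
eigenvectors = [[-0.58, -0.12, 0.03], [0.78, 0.87, 0.20], [0.24, 0.47, 0.98]]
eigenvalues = [1.22, 0.47, -0.94]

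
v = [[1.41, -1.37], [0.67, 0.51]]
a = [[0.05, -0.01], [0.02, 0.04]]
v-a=[[1.36, -1.36], [0.65, 0.47]]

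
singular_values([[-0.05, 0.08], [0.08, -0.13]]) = [0.18, 0.0]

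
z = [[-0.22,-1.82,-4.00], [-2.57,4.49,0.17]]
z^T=[[-0.22,-2.57], [-1.82,4.49], [-4.0,0.17]]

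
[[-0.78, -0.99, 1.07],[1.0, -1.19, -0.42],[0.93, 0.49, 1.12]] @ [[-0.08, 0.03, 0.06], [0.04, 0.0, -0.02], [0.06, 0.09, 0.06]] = [[0.09, 0.07, 0.04],  [-0.15, -0.01, 0.06],  [0.01, 0.13, 0.11]]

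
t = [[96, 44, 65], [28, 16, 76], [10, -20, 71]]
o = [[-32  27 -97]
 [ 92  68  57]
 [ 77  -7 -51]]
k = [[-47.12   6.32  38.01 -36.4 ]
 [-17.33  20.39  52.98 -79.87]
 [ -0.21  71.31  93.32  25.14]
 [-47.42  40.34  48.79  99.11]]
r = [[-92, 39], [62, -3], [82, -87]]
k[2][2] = 93.32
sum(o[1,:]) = 217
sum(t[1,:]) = 120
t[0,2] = 65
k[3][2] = 48.79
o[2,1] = -7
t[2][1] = -20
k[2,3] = 25.14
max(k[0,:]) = 38.01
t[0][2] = 65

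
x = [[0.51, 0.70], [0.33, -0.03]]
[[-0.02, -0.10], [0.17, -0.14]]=x @[[0.49, -0.42],[-0.39, 0.16]]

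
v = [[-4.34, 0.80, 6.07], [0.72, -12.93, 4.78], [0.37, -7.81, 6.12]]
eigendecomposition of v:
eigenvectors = [[-0.44, 0.99, 0.59], [0.82, 0.10, 0.24], [0.38, 0.04, 0.77]]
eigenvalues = [-11.09, -3.99, 3.93]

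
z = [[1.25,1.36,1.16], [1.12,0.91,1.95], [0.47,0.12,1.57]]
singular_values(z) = [3.51, 1.0, 0.0]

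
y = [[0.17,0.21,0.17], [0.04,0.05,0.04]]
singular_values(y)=[0.33, 0.0]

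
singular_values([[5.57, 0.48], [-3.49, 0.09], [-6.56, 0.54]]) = [9.29, 0.72]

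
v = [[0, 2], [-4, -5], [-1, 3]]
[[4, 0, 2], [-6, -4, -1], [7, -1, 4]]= v @ [[-1, 1, -1], [2, 0, 1]]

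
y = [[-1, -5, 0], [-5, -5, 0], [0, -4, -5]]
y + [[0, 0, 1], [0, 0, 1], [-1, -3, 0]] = [[-1, -5, 1], [-5, -5, 1], [-1, -7, -5]]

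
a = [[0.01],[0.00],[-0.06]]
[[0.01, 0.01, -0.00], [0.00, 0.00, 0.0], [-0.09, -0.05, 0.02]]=a @ [[1.44, 0.79, -0.34]]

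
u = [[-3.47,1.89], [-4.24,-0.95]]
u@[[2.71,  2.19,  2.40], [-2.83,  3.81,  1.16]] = [[-14.75, -0.4, -6.14], [-8.8, -12.91, -11.28]]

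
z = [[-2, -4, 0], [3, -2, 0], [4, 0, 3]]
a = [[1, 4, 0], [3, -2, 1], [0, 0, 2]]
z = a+[[-3, -8, 0], [0, 0, -1], [4, 0, 1]]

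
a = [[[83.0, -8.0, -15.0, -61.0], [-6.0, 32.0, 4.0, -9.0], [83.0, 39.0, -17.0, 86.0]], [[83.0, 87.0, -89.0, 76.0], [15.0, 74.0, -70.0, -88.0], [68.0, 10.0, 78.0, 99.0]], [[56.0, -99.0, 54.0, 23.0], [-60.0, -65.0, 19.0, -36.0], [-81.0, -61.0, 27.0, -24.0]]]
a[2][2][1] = -61.0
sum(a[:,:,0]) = 241.0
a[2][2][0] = -81.0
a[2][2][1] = -61.0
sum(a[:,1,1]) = 41.0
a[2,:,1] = [-99.0, -65.0, -61.0]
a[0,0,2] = -15.0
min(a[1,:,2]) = -89.0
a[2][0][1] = -99.0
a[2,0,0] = 56.0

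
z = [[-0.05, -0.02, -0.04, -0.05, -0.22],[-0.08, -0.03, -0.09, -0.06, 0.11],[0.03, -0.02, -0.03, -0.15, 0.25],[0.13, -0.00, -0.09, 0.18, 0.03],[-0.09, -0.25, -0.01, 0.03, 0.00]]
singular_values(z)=[0.37, 0.29, 0.25, 0.12, 0.08]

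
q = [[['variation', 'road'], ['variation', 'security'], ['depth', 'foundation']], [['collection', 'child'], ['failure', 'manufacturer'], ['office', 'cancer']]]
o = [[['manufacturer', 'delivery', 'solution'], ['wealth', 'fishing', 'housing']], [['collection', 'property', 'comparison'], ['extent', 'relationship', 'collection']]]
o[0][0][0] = 'manufacturer'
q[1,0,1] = 'child'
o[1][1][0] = 'extent'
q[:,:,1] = [['road', 'security', 'foundation'], ['child', 'manufacturer', 'cancer']]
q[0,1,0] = 'variation'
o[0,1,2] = 'housing'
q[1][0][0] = 'collection'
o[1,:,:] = [['collection', 'property', 'comparison'], ['extent', 'relationship', 'collection']]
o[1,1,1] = 'relationship'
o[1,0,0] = 'collection'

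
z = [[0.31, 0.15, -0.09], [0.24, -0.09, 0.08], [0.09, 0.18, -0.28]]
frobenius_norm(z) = 0.56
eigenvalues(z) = [0.37, -0.08, -0.35]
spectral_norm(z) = 0.46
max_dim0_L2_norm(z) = 0.4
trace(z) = -0.06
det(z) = 0.01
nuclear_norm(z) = 0.85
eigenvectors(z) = [[-0.84, -0.16, 0.22], [-0.48, 0.77, -0.46], [-0.25, 0.61, 0.86]]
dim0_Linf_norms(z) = [0.31, 0.18, 0.28]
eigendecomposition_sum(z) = [[0.33, 0.09, -0.03], [0.19, 0.05, -0.02], [0.10, 0.03, -0.01]] + [[-0.01, 0.01, 0.01], [0.03, -0.04, -0.03], [0.03, -0.03, -0.03]] + [[-0.01,0.05,-0.06], [0.02,-0.1,0.13], [-0.03,0.19,-0.24]]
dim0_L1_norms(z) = [0.64, 0.42, 0.45]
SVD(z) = [[-0.75, -0.27, -0.60], [-0.22, -0.76, 0.61], [-0.63, 0.59, 0.51]] @ diag([0.4571940228515371, 0.3227709742929654, 0.06702629053437252]) @ [[-0.75,-0.45,0.49], [-0.66,0.41,-0.62], [0.08,-0.79,-0.61]]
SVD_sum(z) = [[0.26, 0.15, -0.17], [0.07, 0.04, -0.05], [0.21, 0.13, -0.14]] + [[0.06, -0.04, 0.05], [0.16, -0.1, 0.15], [-0.13, 0.08, -0.12]] + [[-0.0, 0.03, 0.02], [0.0, -0.03, -0.02], [0.0, -0.03, -0.02]]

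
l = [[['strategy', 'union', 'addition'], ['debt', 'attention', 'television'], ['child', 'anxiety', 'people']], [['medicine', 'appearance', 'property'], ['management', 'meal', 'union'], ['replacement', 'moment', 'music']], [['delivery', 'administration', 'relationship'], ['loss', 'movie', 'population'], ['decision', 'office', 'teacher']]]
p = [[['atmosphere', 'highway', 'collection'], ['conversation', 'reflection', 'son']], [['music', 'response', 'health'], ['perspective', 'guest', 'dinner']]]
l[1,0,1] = 'appearance'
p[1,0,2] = 'health'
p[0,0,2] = 'collection'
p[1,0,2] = 'health'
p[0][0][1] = 'highway'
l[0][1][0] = 'debt'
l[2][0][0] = 'delivery'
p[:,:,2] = [['collection', 'son'], ['health', 'dinner']]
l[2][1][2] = 'population'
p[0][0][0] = 'atmosphere'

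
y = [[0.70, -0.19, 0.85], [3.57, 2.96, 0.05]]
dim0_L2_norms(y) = [3.64, 2.97, 0.85]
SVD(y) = [[0.10, 1.00], [1.0, -0.10]] @ diag([4.658381095794844, 1.028146665773526]) @ [[0.78, 0.63, 0.03],[0.34, -0.46, 0.82]]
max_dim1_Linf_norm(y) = 3.57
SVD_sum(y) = [[0.35,0.28,0.01], [3.6,2.91,0.13]] + [[0.35, -0.47, 0.84], [-0.03, 0.05, -0.08]]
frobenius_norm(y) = 4.77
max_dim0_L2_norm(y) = 3.64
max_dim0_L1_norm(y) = 4.27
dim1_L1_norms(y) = [1.74, 6.58]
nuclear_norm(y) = 5.69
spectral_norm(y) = 4.66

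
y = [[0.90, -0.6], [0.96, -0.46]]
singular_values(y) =[1.51, 0.11]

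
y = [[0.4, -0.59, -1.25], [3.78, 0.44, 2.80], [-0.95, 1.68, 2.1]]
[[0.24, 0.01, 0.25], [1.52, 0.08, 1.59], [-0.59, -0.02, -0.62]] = y @[[0.42, 0.02, 0.44], [-0.1, -0.00, -0.11], [-0.01, -0.00, -0.01]]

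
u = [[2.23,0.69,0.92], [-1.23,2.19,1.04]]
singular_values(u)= [2.73, 2.5]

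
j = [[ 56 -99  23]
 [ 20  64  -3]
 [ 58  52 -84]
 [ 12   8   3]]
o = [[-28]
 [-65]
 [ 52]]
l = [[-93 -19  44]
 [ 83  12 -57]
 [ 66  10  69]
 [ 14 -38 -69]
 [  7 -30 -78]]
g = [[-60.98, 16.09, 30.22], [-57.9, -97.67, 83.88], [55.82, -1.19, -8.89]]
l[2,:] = [66, 10, 69]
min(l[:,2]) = -78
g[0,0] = -60.98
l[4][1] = -30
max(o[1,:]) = -65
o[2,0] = 52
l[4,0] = 7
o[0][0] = -28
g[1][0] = -57.9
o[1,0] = -65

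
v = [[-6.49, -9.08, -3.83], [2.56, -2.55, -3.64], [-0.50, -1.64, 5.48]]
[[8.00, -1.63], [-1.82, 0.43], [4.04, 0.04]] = v@[[-0.64, 0.22], [-0.63, 0.01], [0.49, 0.03]]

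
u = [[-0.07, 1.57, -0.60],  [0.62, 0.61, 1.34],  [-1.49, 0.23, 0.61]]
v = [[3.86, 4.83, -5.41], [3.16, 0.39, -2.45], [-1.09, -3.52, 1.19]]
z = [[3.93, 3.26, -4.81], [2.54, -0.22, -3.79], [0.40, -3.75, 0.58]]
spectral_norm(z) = 8.28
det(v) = 21.12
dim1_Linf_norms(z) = [4.81, 3.79, 3.75]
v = u + z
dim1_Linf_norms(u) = [1.57, 1.34, 1.49]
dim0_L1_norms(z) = [6.87, 7.23, 9.18]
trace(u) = 1.15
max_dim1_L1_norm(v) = 14.1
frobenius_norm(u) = 2.83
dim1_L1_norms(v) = [14.1, 6.0, 5.8]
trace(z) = 4.29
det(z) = -20.71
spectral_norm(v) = 9.49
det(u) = -4.36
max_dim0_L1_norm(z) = 9.18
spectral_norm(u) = 1.71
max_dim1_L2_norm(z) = 7.01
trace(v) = 5.44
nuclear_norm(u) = 4.90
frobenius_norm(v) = 9.93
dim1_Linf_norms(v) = [5.41, 3.16, 3.52]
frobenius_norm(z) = 9.20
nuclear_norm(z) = 12.87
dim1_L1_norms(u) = [2.24, 2.57, 2.33]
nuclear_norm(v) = 13.09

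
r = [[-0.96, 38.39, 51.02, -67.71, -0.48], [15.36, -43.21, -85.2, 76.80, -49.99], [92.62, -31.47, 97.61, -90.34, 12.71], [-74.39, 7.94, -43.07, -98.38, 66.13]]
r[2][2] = 97.61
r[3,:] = [-74.39, 7.94, -43.07, -98.38, 66.13]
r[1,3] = 76.8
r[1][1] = -43.21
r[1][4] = -49.99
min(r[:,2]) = -85.2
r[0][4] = -0.48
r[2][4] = 12.71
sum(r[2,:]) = 81.13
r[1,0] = 15.36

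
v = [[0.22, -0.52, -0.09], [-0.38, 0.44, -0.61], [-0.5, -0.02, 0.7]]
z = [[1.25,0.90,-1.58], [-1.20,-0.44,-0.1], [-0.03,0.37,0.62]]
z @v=[[0.72, -0.22, -1.77], [-0.05, 0.43, 0.31], [-0.46, 0.17, 0.21]]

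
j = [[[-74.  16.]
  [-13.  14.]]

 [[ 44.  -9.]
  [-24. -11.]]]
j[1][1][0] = -24.0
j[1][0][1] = -9.0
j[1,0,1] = -9.0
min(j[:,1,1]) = -11.0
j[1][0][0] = 44.0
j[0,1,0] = -13.0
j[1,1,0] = -24.0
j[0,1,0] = -13.0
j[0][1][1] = 14.0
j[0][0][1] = 16.0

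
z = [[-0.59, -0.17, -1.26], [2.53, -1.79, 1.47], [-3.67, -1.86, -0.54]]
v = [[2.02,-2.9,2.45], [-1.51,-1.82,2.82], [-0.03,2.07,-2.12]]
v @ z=[[-17.52, 0.29, -8.13], [-14.06, -1.73, -2.3], [13.04, 0.24, 4.23]]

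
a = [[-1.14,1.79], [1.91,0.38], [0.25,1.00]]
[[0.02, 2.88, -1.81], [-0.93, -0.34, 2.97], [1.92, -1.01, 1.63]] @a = [[5.03,-0.68], [1.15,1.18], [-3.71,4.68]]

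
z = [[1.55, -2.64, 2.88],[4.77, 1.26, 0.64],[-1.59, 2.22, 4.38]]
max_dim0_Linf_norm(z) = 4.77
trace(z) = 7.19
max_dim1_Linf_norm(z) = 4.77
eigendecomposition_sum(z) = [[0.66+2.01j, (-1.64+0.11j), 0.75-0.79j], [2.19-0.69j, 0.10+1.78j, (-0.84-0.82j)], [(-1.11-0.02j), (0.23-0.83j), (0.26+0.51j)]] + [[0.66-2.01j, (-1.64-0.11j), 0.75+0.79j], [(2.19+0.69j), 0.10-1.78j, -0.84+0.82j], [(-1.11+0.02j), 0.23+0.83j, (0.26-0.51j)]] + [[0.23+0.00j,(0.63-0j),(1.38+0j)], [(0.39+0j),1.07-0.00j,2.33+0.00j], [(0.64+0j),(1.77-0j),3.86+0.00j]]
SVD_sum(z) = [[0.92, 0.41, 2.62], [0.76, 0.34, 2.18], [1.27, 0.57, 3.64]] + [[0.97,-0.17,-0.31], [3.82,-0.68,-1.23], [-2.99,0.53,0.96]] + [[-0.33, -2.88, 0.57], [0.18, 1.60, -0.32], [0.13, 1.12, -0.22]]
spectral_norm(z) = 5.34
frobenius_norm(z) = 8.31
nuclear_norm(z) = 14.18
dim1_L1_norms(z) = [7.07, 6.67, 8.19]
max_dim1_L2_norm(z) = 5.16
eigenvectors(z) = [[(0.01+0.64j), 0.01-0.64j, (0.29+0j)], [0.69+0.00j, 0.69-0.00j, (0.49+0j)], [(-0.32-0.11j), -0.32+0.11j, 0.82+0.00j]]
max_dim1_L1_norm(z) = 8.19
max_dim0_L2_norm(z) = 5.28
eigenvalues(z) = [(1.02+4.3j), (1.02-4.3j), (5.15+0j)]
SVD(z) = [[0.53, 0.20, -0.83], [0.44, 0.77, 0.46], [0.73, -0.60, 0.32]] @ diag([5.3423758219030955, 5.271943373313805, 3.5669501883426795]) @ [[0.33, 0.15, 0.93], [0.94, -0.17, -0.30], [0.11, 0.97, -0.19]]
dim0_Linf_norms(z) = [4.77, 2.64, 4.38]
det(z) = 100.46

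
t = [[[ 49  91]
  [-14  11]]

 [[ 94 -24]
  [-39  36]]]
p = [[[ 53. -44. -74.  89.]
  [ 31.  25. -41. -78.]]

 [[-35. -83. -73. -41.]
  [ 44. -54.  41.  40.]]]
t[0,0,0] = 49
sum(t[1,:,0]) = 55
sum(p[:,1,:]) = 8.0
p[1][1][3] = 40.0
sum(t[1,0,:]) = 70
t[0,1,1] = 11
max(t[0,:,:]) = 91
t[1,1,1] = 36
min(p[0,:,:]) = -78.0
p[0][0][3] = 89.0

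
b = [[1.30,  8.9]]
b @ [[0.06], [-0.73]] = [[-6.42]]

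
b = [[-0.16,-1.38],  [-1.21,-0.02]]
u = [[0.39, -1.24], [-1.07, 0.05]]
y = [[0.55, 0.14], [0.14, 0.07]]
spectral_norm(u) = 1.40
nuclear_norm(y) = 0.62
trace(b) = -0.18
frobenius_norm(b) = 1.84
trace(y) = 0.62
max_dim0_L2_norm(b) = 1.38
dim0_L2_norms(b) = [1.22, 1.38]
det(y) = 0.02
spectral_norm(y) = 0.59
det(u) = -1.31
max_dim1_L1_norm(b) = 1.54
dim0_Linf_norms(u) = [1.07, 1.24]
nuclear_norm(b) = 2.59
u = y + b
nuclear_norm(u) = 2.33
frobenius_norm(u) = 1.68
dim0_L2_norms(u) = [1.14, 1.24]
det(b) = -1.67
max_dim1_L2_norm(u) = 1.3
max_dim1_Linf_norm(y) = 0.55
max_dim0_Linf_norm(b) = 1.38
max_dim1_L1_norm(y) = 0.69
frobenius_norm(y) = 0.59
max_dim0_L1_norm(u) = 1.46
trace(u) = 0.44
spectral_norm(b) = 1.42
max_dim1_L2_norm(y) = 0.57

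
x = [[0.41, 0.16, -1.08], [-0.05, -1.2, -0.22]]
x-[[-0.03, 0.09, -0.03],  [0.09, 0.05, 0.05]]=[[0.44, 0.07, -1.05],[-0.14, -1.25, -0.27]]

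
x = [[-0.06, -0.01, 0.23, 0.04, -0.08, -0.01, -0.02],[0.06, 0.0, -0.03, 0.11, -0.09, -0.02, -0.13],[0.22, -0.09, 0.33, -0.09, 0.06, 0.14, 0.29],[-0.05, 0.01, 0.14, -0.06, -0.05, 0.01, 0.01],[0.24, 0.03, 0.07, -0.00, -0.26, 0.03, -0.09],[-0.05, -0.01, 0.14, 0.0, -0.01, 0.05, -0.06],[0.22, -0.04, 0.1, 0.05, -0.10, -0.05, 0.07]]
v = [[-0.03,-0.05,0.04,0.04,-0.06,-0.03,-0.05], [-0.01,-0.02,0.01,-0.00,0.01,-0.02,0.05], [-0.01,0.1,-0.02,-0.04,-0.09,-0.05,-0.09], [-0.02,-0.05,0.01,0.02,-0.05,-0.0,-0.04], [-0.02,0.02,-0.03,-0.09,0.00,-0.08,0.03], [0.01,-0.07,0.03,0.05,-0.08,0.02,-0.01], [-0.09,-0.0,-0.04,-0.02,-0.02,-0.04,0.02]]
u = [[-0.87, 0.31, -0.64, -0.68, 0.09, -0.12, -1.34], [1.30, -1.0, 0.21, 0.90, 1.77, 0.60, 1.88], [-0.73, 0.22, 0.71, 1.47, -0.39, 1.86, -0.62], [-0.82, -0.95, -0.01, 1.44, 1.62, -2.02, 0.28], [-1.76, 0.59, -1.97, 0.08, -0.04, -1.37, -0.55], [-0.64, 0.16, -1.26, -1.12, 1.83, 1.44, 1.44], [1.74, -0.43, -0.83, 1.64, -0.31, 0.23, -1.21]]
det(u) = 0.35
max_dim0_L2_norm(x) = 0.47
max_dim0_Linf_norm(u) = 2.02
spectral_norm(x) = 0.60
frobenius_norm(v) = 0.32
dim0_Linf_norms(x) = [0.24, 0.09, 0.33, 0.11, 0.26, 0.14, 0.29]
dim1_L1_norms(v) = [0.3, 0.12, 0.4, 0.19, 0.27, 0.27, 0.23]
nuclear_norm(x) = 1.60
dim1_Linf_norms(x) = [0.23, 0.13, 0.33, 0.14, 0.26, 0.14, 0.22]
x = v @ u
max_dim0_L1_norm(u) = 7.86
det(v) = 0.00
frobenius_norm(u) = 7.76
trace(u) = 0.47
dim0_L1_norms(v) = [0.19, 0.31, 0.18, 0.26, 0.31, 0.24, 0.29]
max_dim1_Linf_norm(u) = 2.02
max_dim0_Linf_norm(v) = 0.1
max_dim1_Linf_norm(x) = 0.33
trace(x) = 0.07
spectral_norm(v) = 0.20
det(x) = -0.00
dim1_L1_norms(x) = [0.45, 0.44, 1.22, 0.33, 0.72, 0.32, 0.63]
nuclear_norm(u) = 17.79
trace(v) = -0.01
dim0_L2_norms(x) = [0.41, 0.1, 0.47, 0.17, 0.31, 0.16, 0.34]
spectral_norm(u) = 4.33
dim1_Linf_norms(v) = [0.06, 0.05, 0.1, 0.05, 0.09, 0.08, 0.09]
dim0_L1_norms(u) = [7.86, 3.66, 5.63, 7.33, 6.05, 7.64, 7.32]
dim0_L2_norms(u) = [3.19, 1.61, 2.67, 3.08, 3.06, 3.45, 3.1]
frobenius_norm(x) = 0.82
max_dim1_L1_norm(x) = 1.22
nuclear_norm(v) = 0.67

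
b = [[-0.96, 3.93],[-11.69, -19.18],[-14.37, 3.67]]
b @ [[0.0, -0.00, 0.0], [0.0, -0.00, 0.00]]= [[0.00, 0.00, 0.00], [0.00, 0.0, 0.00], [0.00, 0.0, 0.00]]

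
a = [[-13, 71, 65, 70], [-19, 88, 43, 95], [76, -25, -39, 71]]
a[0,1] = 71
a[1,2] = 43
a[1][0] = -19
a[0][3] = 70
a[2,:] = [76, -25, -39, 71]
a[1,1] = 88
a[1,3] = 95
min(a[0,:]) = -13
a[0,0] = -13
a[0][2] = 65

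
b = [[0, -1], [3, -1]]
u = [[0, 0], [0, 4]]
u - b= [[0, 1], [-3, 5]]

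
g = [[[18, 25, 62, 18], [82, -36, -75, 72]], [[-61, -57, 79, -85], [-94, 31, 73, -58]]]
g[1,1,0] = -94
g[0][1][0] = 82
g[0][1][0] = 82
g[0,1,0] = 82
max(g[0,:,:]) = 82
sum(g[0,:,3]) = 90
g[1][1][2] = 73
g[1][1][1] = 31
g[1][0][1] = -57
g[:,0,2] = [62, 79]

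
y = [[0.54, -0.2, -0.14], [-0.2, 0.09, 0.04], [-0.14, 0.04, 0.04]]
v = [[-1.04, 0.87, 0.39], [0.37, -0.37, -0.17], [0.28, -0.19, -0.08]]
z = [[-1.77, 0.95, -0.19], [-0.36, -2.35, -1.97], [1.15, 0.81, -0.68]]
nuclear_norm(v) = 1.62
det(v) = 0.00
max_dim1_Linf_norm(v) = 1.04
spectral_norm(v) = 1.55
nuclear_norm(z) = 6.55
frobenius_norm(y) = 0.65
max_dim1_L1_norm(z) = 4.68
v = y @ z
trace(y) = 0.67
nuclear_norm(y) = 0.68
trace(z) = -4.80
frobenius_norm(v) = 1.55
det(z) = -8.50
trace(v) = -1.49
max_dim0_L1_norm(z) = 4.11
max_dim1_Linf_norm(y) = 0.54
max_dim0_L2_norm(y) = 0.59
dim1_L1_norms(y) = [0.88, 0.33, 0.22]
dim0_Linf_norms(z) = [1.77, 2.35, 1.97]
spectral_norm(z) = 3.14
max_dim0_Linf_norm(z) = 2.35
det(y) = -0.00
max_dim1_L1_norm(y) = 0.88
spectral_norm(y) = 0.65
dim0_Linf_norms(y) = [0.54, 0.2, 0.14]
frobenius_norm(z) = 4.01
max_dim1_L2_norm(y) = 0.59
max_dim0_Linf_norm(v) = 1.04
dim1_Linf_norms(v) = [1.04, 0.37, 0.28]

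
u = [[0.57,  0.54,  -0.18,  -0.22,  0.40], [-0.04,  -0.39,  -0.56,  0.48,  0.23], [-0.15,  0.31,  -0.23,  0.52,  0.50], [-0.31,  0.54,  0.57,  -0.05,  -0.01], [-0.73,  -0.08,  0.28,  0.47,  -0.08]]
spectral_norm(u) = 1.25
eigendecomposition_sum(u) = [[-0.15, 0.14, 0.47, -0.27, -0.28],[0.26, -0.24, -0.82, 0.48, 0.49],[0.02, -0.01, -0.05, 0.03, 0.03],[-0.25, 0.23, 0.79, -0.46, -0.47],[0.04, -0.03, -0.11, 0.06, 0.06]] + [[-0.06,-0.01,0.03,0.03,-0.01], [-0.03,-0.00,0.02,0.01,-0.01], [-0.95,-0.08,0.49,0.47,-0.22], [-0.78,-0.07,0.4,0.39,-0.18], [-0.82,-0.07,0.43,0.41,-0.19]] + [[0.48, 0.23, -0.36, -0.01, 0.39],[-0.14, -0.07, 0.10, 0.0, -0.11],[0.49, 0.23, -0.37, -0.01, 0.4],[0.45, 0.21, -0.34, -0.01, 0.36],[0.07, 0.03, -0.05, -0.0, 0.05]] + [[0.3, 0.18, -0.31, 0.03, 0.3], [-0.14, -0.08, 0.14, -0.02, -0.14], [0.29, 0.17, -0.3, 0.03, 0.29], [0.27, 0.16, -0.28, 0.03, 0.27], [-0.01, -0.01, 0.01, -0.00, -0.01]] + [[-0.00,0.0,-0.0,0.00,-0.0], [-0.0,0.00,-0.00,0.0,-0.0], [0.00,-0.00,0.0,-0.00,0.0], [-0.00,0.00,-0.0,0.0,-0.00], [0.00,-0.00,0.00,-0.0,0.00]]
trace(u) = -0.18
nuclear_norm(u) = 3.39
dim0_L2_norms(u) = [0.99, 0.92, 0.9, 0.88, 0.69]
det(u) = 0.00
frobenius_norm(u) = 1.96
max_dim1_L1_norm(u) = 1.91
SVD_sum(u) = [[0.63, 0.23, -0.19, -0.39, 0.15], [-0.15, -0.05, 0.05, 0.09, -0.04], [-0.10, -0.04, 0.03, 0.06, -0.02], [-0.16, -0.06, 0.05, 0.1, -0.04], [-0.69, -0.25, 0.21, 0.43, -0.17]] + [[-0.0,0.0,0.0,-0.00,-0.00], [0.12,-0.36,-0.61,0.37,0.25], [0.05,-0.17,-0.28,0.17,0.11], [-0.1,0.30,0.51,-0.31,-0.21], [-0.01,0.04,0.06,-0.04,-0.02]] + [[-0.06, 0.31, 0.01, 0.17, 0.25], [-0.01, 0.03, 0.0, 0.01, 0.02], [-0.10, 0.51, 0.02, 0.29, 0.41], [-0.06, 0.29, 0.01, 0.16, 0.24], [-0.03, 0.14, 0.0, 0.08, 0.11]] + [[0.00, -0.00, 0.00, 0.00, 0.0], [0.00, -0.0, 0.00, 0.0, 0.00], [-0.0, 0.0, -0.00, -0.00, -0.0], [-0.00, 0.00, -0.0, -0.00, -0.00], [0.0, -0.0, 0.0, 0.00, 0.0]] + [[-0.00, -0.0, -0.00, -0.00, 0.00], [0.00, 0.00, 0.0, 0.0, -0.00], [-0.0, -0.00, -0.00, -0.0, 0.0], [0.0, 0.00, 0.00, 0.0, -0.0], [-0.0, -0.0, -0.0, -0.00, 0.00]]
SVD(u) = [[-0.65, 0.0, -0.46, -0.60, 0.05], [0.16, -0.72, -0.04, -0.19, -0.65], [0.11, -0.33, -0.75, 0.48, 0.30], [0.16, 0.61, -0.43, 0.1, -0.64], [0.72, 0.07, -0.2, -0.6, 0.28]] @ diag([1.2498457407112342, 1.1709970324588144, 0.9626224265185523, 0.002447756637319575, 0.0019096726467024148]) @ [[-0.77, -0.28, 0.24, 0.48, -0.18],[-0.14, 0.43, 0.72, -0.44, -0.29],[0.14, -0.71, -0.02, -0.40, -0.57],[-0.38, 0.43, -0.64, -0.22, -0.45],[-0.47, -0.23, -0.08, -0.61, 0.60]]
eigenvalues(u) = [-0.83, 0.63, 0.08, -0.06, 0.0]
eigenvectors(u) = [[-0.38, 0.04, 0.57, 0.58, -0.40], [0.66, 0.02, -0.17, -0.27, -0.29], [0.04, 0.64, 0.59, 0.56, 0.02], [-0.64, 0.53, 0.54, 0.53, -0.57], [0.09, 0.56, 0.08, -0.02, 0.66]]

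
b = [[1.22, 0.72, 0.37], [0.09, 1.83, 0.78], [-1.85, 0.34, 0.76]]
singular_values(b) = [2.27, 2.24, 0.31]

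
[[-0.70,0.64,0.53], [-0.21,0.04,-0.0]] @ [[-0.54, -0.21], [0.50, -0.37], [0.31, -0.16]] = [[0.86, -0.17], [0.13, 0.03]]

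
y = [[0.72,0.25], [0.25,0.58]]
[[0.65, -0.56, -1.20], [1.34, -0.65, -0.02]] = y@[[0.12, -0.46, -1.95], [2.26, -0.93, 0.8]]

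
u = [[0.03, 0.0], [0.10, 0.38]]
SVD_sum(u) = [[0.0, 0.01], [0.10, 0.38]] + [[0.03, -0.01], [-0.00, 0.00]]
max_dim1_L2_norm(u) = 0.39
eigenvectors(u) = [[0.0, 0.96], [1.00, -0.27]]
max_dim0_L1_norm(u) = 0.38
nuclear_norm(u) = 0.42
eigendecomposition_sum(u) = [[0.0, 0.0], [0.11, 0.38]] + [[0.03, 0.0], [-0.01, 0.00]]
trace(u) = 0.41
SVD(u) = [[0.02, 1.0], [1.0, -0.02]] @ diag([0.39301222569210487, 0.029006731228078984]) @ [[0.26, 0.97], [0.97, -0.26]]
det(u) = 0.01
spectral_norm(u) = 0.39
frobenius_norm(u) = 0.39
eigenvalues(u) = [0.38, 0.03]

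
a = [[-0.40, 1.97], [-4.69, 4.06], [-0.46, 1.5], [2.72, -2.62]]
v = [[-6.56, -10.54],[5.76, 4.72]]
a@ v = [[13.97, 13.51], [54.15, 68.6], [11.66, 11.93], [-32.93, -41.04]]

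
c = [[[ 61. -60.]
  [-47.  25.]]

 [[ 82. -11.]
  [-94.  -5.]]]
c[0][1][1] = 25.0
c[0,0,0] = 61.0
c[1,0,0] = 82.0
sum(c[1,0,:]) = 71.0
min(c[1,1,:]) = -94.0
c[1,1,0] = -94.0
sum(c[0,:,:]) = -21.0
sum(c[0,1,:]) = -22.0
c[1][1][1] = -5.0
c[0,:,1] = [-60.0, 25.0]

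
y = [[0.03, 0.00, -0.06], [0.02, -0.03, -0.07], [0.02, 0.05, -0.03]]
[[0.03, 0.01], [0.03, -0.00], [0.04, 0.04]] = y@[[-0.58, -0.52], [0.60, 0.79], [-0.84, -0.46]]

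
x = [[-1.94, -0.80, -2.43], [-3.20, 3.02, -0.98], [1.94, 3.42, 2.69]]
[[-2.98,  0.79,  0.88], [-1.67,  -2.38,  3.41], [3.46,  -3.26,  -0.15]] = x @ [[0.32, -0.21, -0.92], [0.09, -0.96, 0.25], [0.94, 0.16, 0.29]]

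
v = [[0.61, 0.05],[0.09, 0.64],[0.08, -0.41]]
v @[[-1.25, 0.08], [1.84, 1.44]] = [[-0.67, 0.12], [1.07, 0.93], [-0.85, -0.58]]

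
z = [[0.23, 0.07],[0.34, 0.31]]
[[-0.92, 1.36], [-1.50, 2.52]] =z@ [[-3.76, 5.18], [-0.72, 2.44]]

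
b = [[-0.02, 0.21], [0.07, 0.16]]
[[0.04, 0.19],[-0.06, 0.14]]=b @ [[-1.08,-0.05], [0.11,0.89]]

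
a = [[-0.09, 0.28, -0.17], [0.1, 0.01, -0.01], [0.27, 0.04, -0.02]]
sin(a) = [[-0.09, 0.28, -0.17], [0.10, 0.01, -0.01], [0.27, 0.04, -0.02]]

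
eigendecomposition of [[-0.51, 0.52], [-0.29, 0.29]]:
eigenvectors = [[-0.86, -0.72],[-0.50, -0.69]]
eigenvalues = [-0.21, -0.01]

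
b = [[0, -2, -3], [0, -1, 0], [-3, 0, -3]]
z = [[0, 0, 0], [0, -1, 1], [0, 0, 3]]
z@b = [[0, 0, 0], [-3, 1, -3], [-9, 0, -9]]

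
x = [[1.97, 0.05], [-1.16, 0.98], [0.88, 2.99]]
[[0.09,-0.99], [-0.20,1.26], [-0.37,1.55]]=x @ [[0.05, -0.52], [-0.14, 0.67]]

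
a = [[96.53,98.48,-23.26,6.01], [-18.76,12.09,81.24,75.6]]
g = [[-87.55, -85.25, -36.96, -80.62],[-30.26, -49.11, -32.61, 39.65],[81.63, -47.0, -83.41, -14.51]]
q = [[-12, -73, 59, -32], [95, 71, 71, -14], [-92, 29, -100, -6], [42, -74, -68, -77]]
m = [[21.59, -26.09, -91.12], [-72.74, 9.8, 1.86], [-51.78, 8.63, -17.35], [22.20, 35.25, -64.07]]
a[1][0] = -18.76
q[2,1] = 29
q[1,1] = 71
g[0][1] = -85.25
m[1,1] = 9.8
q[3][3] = -77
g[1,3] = 39.65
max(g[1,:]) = 39.65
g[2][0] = 81.63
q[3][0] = 42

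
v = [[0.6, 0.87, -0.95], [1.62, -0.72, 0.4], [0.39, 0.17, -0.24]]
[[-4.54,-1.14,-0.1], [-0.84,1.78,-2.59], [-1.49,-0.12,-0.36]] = v @ [[-1.86, 0.61, -1.36], [-2.06, -0.45, 0.24], [1.72, 1.17, -0.53]]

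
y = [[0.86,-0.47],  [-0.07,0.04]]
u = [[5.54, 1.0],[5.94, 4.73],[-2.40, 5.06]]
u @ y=[[4.69,  -2.56], [4.78,  -2.60], [-2.42,  1.33]]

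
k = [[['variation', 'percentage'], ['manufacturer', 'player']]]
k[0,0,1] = 'percentage'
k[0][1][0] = 'manufacturer'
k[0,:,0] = ['variation', 'manufacturer']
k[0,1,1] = 'player'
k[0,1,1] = 'player'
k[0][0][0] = 'variation'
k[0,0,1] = 'percentage'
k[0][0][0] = 'variation'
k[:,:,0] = [['variation', 'manufacturer']]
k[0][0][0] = 'variation'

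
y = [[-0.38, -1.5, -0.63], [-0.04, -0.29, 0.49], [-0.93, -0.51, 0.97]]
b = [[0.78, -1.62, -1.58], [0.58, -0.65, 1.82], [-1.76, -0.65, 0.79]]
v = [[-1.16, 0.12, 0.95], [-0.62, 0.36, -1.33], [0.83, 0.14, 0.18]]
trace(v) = -0.62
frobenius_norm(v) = 2.30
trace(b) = 0.92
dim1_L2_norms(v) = [1.5, 1.51, 0.86]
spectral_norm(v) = 1.67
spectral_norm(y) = 1.77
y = v + b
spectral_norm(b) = 2.73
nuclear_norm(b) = 6.33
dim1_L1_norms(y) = [2.51, 0.82, 2.41]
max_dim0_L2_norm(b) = 2.54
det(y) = 0.79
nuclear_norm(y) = 3.49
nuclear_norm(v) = 3.52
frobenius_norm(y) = 2.28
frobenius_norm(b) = 3.73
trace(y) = 0.30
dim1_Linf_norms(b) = [1.62, 1.82, 1.76]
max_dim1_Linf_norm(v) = 1.33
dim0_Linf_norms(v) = [1.16, 0.36, 1.33]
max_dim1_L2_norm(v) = 1.51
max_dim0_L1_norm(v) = 2.61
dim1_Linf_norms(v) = [1.16, 1.33, 0.83]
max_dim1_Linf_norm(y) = 1.5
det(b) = 8.86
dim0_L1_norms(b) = [3.12, 2.92, 4.19]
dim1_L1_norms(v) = [2.23, 2.31, 1.15]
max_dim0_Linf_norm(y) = 1.5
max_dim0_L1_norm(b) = 4.19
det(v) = -0.78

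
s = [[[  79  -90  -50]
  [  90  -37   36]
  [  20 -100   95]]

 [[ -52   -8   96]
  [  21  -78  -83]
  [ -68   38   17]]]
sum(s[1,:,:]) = -117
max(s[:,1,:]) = 90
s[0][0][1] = -90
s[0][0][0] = 79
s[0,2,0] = 20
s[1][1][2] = -83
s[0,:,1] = [-90, -37, -100]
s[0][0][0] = 79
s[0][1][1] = -37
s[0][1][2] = 36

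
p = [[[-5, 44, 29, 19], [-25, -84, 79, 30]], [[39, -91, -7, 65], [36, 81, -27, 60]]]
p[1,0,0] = 39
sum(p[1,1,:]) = 150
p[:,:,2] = [[29, 79], [-7, -27]]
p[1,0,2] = -7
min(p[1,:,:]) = -91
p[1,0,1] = -91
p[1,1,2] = -27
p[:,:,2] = [[29, 79], [-7, -27]]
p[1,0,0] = 39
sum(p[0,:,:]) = 87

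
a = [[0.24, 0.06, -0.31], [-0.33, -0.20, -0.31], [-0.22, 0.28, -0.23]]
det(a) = 0.074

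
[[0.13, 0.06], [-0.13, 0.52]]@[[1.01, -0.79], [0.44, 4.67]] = [[0.16, 0.18], [0.10, 2.53]]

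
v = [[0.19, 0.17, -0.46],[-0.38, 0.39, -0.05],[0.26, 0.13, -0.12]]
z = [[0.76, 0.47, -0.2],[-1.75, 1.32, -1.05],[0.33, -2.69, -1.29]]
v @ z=[[-0.30, 1.55, 0.38],  [-0.99, 0.47, -0.27],  [-0.07, 0.62, -0.03]]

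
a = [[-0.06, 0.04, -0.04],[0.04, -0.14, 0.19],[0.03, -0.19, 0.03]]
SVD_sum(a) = [[-0.01, 0.05, -0.04], [0.05, -0.18, 0.14], [0.04, -0.13, 0.1]] + [[-0.00, -0.01, -0.01], [0.00, 0.04, 0.05], [-0.0, -0.06, -0.07]] + [[-0.05,-0.01,0.01],[-0.01,-0.00,0.0],[-0.0,-0.0,0.00]]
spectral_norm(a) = 0.29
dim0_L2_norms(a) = [0.08, 0.24, 0.2]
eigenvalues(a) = [(-0.05+0j), (-0.06+0.17j), (-0.06-0.17j)]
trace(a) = -0.17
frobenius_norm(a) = 0.32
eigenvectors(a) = [[0.98+0.00j,(0.15-0.09j),0.15+0.09j], [0.09+0.00j,-0.31+0.61j,-0.31-0.61j], [(-0.17+0j),(-0.71+0j),-0.71-0.00j]]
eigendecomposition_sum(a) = [[-0.05-0.00j,  (-0.01+0j),  (-0.01-0j)], [-0.00-0.00j,  -0.00+0.00j,  (-0-0j)], [0.01+0.00j,  -0j,  0j]] + [[(-0-0j), (0.02-0.01j), -0.02-0.02j], [0.02-0.00j, (-0.07+0.07j), 0.10+0.03j], [(0.01+0.02j), -0.10-0.03j, (0.01+0.1j)]] + [[-0.00+0.00j, 0.02+0.01j, -0.02+0.02j], [(0.02+0j), (-0.07-0.07j), 0.10-0.03j], [0.01-0.02j, (-0.1+0.03j), (0.01-0.1j)]]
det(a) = -0.00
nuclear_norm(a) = 0.46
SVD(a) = [[-0.23, -0.08, -0.97], [0.78, 0.58, -0.23], [0.58, -0.81, -0.07]] @ diag([0.2948001797004144, 0.11312252697028304, 0.04791813790686162]) @ [[0.21, -0.78, 0.59],[0.03, 0.61, 0.79],[0.98, 0.15, -0.16]]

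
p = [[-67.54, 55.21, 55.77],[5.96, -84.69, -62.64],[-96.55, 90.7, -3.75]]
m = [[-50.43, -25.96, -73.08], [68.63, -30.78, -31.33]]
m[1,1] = -30.78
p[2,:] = [-96.55, 90.7, -3.75]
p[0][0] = -67.54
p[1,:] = [5.96, -84.69, -62.64]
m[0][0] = -50.43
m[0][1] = -25.96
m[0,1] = -25.96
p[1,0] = 5.96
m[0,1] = -25.96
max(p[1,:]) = 5.96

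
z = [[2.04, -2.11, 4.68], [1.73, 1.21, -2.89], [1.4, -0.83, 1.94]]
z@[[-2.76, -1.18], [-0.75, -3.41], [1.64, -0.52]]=[[3.63,2.35], [-10.42,-4.66], [-0.06,0.17]]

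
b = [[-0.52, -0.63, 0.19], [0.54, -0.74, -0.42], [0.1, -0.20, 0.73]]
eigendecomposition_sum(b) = [[-0.26+0.36j, (-0.3-0.34j), -0.15j], [(0.27+0.32j), -0.38+0.20j, -0.14-0.04j], [0.04+0.04j, -0.05+0.03j, (-0.02-0j)]] + [[-0.26-0.36j, (-0.3+0.34j), 0.00+0.15j], [(0.27-0.32j), -0.38-0.20j, -0.14+0.04j], [(0.04-0.04j), -0.05-0.03j, -0.02+0.00j]] + [[-0j, (-0.03-0j), 0.18+0.00j], [-0.00+0.00j, 0.02+0.00j, (-0.15-0j)], [0.01-0.00j, -0.11-0.00j, (0.77+0j)]]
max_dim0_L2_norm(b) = 0.99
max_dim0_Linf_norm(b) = 0.74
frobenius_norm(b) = 1.52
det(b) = 0.59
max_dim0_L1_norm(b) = 1.57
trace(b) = -0.53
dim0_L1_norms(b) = [1.16, 1.57, 1.34]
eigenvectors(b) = [[-0.72+0.00j, (-0.72-0j), (0.23+0j)], [-0.16+0.67j, -0.16-0.67j, (-0.18+0j)], [-0.01+0.09j, -0.01-0.09j, 0.96+0.00j]]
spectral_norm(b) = 1.03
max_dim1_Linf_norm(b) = 0.74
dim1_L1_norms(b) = [1.34, 1.7, 1.03]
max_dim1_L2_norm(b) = 1.01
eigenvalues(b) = [(-0.66+0.56j), (-0.66-0.56j), (0.79+0j)]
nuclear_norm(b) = 2.58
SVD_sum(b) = [[0.09, -0.19, -0.10], [0.38, -0.81, -0.43], [-0.05, 0.1, 0.05]] + [[-0.3, -0.41, 0.5], [0.04, 0.06, -0.07], [-0.25, -0.34, 0.41]] + [[-0.30, -0.03, -0.21], [0.12, 0.01, 0.08], [0.39, 0.04, 0.27]]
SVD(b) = [[0.22, -0.77, -0.6], [0.97, 0.1, 0.23], [-0.11, -0.63, 0.77]] @ diag([1.0258275943132469, 0.9284465408148215, 0.6225470003096069]) @ [[0.39, -0.81, -0.44], [0.43, 0.58, -0.7], [0.82, 0.08, 0.57]]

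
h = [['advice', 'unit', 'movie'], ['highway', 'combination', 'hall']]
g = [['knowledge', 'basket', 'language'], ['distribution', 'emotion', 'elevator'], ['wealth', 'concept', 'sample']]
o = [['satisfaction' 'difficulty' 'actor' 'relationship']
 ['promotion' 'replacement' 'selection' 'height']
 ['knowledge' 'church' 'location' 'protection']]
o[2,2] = 'location'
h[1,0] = 'highway'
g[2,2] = 'sample'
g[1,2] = 'elevator'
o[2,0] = 'knowledge'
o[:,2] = ['actor', 'selection', 'location']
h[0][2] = 'movie'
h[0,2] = 'movie'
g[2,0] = 'wealth'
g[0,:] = ['knowledge', 'basket', 'language']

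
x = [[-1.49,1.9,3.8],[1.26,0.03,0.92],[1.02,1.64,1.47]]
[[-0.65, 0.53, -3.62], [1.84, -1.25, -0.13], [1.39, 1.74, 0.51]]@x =[[-2.06, -7.16, -7.30], [-4.45, 3.25, 5.65], [0.64, 3.53, 7.63]]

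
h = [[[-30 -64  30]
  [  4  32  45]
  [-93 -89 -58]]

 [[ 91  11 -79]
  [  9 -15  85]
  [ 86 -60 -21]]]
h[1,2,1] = -60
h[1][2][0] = 86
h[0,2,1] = -89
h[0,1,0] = 4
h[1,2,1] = -60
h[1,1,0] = 9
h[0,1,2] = 45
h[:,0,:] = [[-30, -64, 30], [91, 11, -79]]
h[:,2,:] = [[-93, -89, -58], [86, -60, -21]]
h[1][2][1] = -60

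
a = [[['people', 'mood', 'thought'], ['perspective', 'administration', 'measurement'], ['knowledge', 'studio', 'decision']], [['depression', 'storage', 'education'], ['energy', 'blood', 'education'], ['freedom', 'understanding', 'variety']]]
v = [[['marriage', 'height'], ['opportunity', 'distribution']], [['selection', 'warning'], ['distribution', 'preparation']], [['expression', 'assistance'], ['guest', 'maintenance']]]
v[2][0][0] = 'expression'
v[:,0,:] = [['marriage', 'height'], ['selection', 'warning'], ['expression', 'assistance']]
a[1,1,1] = 'blood'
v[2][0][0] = 'expression'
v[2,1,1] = 'maintenance'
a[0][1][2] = 'measurement'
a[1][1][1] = 'blood'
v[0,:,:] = [['marriage', 'height'], ['opportunity', 'distribution']]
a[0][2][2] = 'decision'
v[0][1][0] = 'opportunity'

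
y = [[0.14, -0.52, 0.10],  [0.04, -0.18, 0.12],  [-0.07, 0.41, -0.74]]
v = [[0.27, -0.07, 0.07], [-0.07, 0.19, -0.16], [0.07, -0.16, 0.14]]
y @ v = [[0.08, -0.12, 0.11], [0.03, -0.06, 0.05], [-0.10, 0.20, -0.17]]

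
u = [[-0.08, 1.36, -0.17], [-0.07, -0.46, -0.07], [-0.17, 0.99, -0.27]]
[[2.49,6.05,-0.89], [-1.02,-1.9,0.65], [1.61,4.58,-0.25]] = u@[[-0.97,-0.24,1.42],[2.04,4.31,-1.05],[2.11,-1.00,-3.81]]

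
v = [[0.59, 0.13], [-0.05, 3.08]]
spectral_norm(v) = 3.08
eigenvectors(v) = [[-1.0,  -0.05], [-0.02,  -1.00]]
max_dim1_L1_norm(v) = 3.13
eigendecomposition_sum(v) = [[0.59, -0.03], [0.01, -0.0]] + [[-0.00, 0.16], [-0.06, 3.08]]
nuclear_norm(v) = 3.67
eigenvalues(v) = [0.59, 3.08]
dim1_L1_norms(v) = [0.72, 3.13]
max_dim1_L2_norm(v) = 3.08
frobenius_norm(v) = 3.14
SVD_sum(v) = [[-0.00,  0.13], [-0.03,  3.08]] + [[0.59,0.00], [-0.02,-0.0]]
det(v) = 1.82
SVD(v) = [[0.04, 1.0], [1.00, -0.04]] @ diag([3.0828481632990496, 0.5915633542095707]) @ [[-0.01, 1.0], [1.00, 0.01]]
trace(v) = 3.67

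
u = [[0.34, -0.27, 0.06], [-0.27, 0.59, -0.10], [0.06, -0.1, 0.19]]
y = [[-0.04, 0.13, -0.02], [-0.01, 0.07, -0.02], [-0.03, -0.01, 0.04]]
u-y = [[0.38,-0.4,0.08], [-0.26,0.52,-0.08], [0.09,-0.09,0.15]]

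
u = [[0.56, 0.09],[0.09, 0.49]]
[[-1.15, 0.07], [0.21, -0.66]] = u @ [[-2.18, 0.35], [0.83, -1.42]]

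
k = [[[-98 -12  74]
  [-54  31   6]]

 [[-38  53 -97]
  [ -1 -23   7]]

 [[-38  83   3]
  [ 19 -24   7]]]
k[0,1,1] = 31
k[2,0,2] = 3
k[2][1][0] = 19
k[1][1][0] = -1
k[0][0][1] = -12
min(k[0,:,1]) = -12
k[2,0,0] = -38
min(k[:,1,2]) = 6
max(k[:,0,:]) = 83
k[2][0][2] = 3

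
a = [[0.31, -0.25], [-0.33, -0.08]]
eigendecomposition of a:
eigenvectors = [[0.85, 0.42], [-0.52, 0.91]]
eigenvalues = [0.46, -0.23]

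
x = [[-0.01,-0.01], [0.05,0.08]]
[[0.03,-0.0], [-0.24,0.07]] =x @ [[-1.03,-2.32], [-2.4,2.32]]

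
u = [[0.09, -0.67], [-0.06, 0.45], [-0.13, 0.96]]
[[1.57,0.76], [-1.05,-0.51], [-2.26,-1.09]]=u@[[3.70,0.44],  [-1.85,-1.08]]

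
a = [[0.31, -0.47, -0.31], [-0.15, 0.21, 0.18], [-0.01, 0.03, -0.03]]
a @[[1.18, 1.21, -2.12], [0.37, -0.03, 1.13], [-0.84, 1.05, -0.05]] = [[0.45, 0.06, -1.17], [-0.25, 0.00, 0.55], [0.02, -0.04, 0.06]]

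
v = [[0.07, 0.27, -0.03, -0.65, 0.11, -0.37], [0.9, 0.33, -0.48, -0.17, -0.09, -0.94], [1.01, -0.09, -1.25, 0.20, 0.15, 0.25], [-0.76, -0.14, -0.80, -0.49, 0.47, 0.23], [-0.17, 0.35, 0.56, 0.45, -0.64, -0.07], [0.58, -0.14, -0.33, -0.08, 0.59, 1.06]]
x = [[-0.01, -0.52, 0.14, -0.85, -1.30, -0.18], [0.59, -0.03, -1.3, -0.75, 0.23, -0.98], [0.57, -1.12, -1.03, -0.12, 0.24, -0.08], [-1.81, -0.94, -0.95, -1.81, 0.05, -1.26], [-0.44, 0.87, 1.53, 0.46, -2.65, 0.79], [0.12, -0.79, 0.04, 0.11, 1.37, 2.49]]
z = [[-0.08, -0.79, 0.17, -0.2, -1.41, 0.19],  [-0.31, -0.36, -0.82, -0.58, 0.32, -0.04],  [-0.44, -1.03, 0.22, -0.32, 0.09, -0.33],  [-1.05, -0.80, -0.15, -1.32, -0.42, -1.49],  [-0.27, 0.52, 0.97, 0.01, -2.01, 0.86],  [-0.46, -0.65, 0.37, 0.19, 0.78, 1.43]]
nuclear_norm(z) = 9.24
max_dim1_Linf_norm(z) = 2.01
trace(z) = -2.12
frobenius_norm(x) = 6.24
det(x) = -17.32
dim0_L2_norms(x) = [2.04, 1.95, 2.45, 2.19, 3.27, 3.07]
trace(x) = -3.04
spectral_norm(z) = 2.89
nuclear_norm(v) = 6.51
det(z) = 0.01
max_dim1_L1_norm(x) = 6.82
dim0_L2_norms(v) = [1.67, 0.59, 1.69, 0.97, 1.01, 1.5]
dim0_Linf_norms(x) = [1.81, 1.12, 1.53, 1.81, 2.65, 2.49]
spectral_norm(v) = 2.14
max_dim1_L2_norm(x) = 3.34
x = v + z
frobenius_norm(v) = 3.20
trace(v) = -0.92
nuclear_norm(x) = 12.82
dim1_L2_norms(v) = [0.81, 1.44, 1.65, 1.32, 1.04, 1.39]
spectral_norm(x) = 4.14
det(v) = -0.16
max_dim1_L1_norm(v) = 2.95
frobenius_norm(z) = 4.58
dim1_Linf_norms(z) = [1.41, 0.82, 1.03, 1.49, 2.01, 1.43]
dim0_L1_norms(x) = [3.54, 4.27, 4.99, 4.1, 5.84, 5.78]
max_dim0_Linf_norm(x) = 2.65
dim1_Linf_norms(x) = [1.3, 1.3, 1.12, 1.81, 2.65, 2.49]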